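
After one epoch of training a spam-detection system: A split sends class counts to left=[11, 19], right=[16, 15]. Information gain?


Parent = [27, 34], H_parent = 0.9905
H_left = 0.9481 (n=30), H_right = 0.9992 (n=31)
H_children = (30/61)·0.9481 + (31/61)·0.9992 = 0.9741
IG = 0.9905 - 0.9741 = 0.0164

0.0164


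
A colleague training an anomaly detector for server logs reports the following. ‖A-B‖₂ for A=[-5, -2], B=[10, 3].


d = √((-5-10)² + (-2-3)²)
  = √(225 + 25)
  = √250 = 15.8114

15.8114


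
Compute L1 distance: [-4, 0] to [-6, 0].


d = |-4+ 6| + |0-0|
  = 2 + 0
  = 2

2


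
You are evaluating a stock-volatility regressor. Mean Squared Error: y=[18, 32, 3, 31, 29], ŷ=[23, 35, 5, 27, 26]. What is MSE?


Squared errors: (18-23)²=25, (32-35)²=9, (3-5)²=4, (31-27)²=16, (29-26)²=9
Sum = 63
MSE = 63/5 = 63/5

63/5


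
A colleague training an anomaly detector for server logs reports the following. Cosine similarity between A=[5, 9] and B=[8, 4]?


A·B = 5·8 + 9·4 = 76
‖A‖ = √106 = 10.2956, ‖B‖ = √80 = 8.9443
cos = 76/(√106·√80) = 76/√8480 = 0.8253

0.8253


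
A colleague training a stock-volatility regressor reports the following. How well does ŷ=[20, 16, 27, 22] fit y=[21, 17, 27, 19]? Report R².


ȳ = 21
SS_res = Σ(y-ŷ)² = 11
SS_tot = Σ(y-ȳ)² = 56
R² = 1 - SS_res/SS_tot = 1 - 0.1964 = 0.8036

0.8036


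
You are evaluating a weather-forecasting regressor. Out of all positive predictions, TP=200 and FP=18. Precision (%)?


Precision = TP/(TP+FP)
= 200/(200+18)
= 200/218 = 91.74%

91.74%


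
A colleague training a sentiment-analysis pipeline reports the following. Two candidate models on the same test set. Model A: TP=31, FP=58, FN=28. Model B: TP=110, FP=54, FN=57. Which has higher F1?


Model A: P=31/89=0.3483, R=31/59=0.5254, F1=2PR/(P+R)=2TP/(2TP+FP+FN)=62/148=0.4189
Model B: P=110/164=0.6707, R=110/167=0.6587, F1=2PR/(P+R)=2TP/(2TP+FP+FN)=220/331=0.6647
0.4189 < 0.6647 → Model B

Model B


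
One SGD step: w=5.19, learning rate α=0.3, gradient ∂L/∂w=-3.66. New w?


w_new = w - α·∇
= 5.19 - 0.3·-3.66
= 5.19 + 1.098
= 6.288

6.288


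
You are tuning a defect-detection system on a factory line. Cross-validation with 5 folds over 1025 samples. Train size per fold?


Fold size = 1025/5 = 205
Training per fold = 1025 - 205 = 820

820


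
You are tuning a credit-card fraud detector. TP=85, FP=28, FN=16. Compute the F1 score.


Precision = 85/113 = 0.7522
Recall = 85/101 = 0.8416
F1 = 2·P·R/(P+R) = 2·TP/(2·TP+FP+FN) = 170/(170+28+16) = 170/214 = 0.7944

0.7944


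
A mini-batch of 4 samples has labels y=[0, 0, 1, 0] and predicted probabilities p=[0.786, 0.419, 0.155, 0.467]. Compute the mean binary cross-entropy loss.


L[0] = -ln(1-0.786) = -ln(0.214) = 1.5418
L[1] = -ln(1-0.419) = -ln(0.581) = 0.543
L[2] = -ln(0.155) = 1.8643
L[3] = -ln(1-0.467) = -ln(0.533) = 0.6292
mean = (1.5418 + 0.543 + 1.8643 + 0.6292)/4 = 1.1446

1.1446


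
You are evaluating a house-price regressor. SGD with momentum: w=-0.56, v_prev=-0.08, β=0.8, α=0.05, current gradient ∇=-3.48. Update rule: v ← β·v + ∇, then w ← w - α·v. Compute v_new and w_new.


v_new = 0.8·-0.08 - 3.48 = -0.064 - 3.48 = -3.544
w_new = -0.56 - 0.05·-3.544 = -0.56 + 0.1772 = -0.3828

v_new=-3.544, w_new=-0.3828


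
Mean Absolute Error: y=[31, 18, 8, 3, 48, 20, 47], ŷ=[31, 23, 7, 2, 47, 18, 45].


Absolute errors: |31-31|=0, |18-23|=5, |8-7|=1, |3-2|=1, |48-47|=1, |20-18|=2, |47-45|=2
Sum = 12
MAE = 12/7 = 12/7

12/7


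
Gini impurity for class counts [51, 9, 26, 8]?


Probabilities: [51/94, 9/94, 26/94, 8/94] ≈ [0.5426, 0.0957, 0.2766, 0.0851]
Σpᵢ² = (2601 + 81 + 676 + 64)/94² = 3422/8836
Gini = 1 - Σpᵢ² = 1 - 3422/8836 = 0.6127

0.6127


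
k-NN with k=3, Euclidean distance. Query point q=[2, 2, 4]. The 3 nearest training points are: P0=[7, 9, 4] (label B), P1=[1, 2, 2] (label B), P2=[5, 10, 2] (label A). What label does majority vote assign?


d(q,P0) = 8.6023  (label B)
d(q,P1) = 2.2361  (label B)
d(q,P2) = 8.775  (label A)
Votes: A=1, B=2
Majority → B

B


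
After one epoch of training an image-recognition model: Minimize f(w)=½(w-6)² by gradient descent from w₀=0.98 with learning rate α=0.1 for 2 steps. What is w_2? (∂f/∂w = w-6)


step 1: grad = 0.98-6 = -5.02; w = 0.98 - 0.1·(-5.02) = 1.482
step 2: grad = 1.482-6 = -4.518; w = 1.482 - 0.1·(-4.518) = 1.9338

1.9338


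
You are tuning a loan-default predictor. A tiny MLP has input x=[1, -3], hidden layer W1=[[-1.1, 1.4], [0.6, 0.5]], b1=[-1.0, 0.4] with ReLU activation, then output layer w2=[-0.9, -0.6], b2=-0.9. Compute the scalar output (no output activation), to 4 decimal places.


z1[0] = (-1.1)·(1) + (1.4)·(-3) - 1.0 = -6.3
z1[1] = (0.6)·(1) + (0.5)·(-3) + 0.4 = -0.5
h = ReLU(z1) = [0.0, 0.0]
output = (-0.9)·(0.0) + (-0.6)·(0.0) - 0.9 = -0.9

-0.9


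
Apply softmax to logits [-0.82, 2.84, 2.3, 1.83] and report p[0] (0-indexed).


Exponentials: e^-0.82=0.4404, e^2.84=17.1158, e^2.3=9.9742, e^1.83=6.2339
Sum = 33.7643
Softmax = [0.013, 0.5069, 0.2954, 0.1846]
p[0] = 0.4404/33.7643 = 0.013

0.013


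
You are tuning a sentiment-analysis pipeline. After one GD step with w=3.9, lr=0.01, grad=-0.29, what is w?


w_new = w - α·∇
= 3.9 - 0.01·-0.29
= 3.9 + 0.0029
= 3.9029

3.9029


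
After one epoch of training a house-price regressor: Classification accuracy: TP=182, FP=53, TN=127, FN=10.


Accuracy = (TP+TN)/(TP+TN+FP+FN)
= (182+127)/(372)
= 309/372 = 83.06%

83.06%


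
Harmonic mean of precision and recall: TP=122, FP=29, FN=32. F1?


Precision = 122/151 = 0.8079
Recall = 122/154 = 0.7922
F1 = 2·P·R/(P+R) = 2·TP/(2·TP+FP+FN) = 244/(244+29+32) = 244/305 = 0.8

0.8


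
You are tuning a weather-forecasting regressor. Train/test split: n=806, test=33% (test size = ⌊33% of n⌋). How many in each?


Test = ⌊806·33/100⌋ = 265
Train = 806 - 265 = 541

Train: 541, Test: 265


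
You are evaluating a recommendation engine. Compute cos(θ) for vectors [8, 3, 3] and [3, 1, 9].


A·B = 8·3 + 3·1 + 3·9 = 54
‖A‖ = √82 = 9.0554, ‖B‖ = √91 = 9.5394
cos = 54/(√82·√91) = 54/√7462 = 0.6251

0.6251


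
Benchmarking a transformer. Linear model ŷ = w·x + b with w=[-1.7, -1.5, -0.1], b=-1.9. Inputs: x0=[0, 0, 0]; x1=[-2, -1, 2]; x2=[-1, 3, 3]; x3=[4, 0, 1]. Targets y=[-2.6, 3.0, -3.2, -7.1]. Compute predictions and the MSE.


ŷ0 = (-1.7)·(0) + (-1.5)·(0) + (-0.1)·(0) - 1.9 = -1.9
ŷ1 = (-1.7)·(-2) + (-1.5)·(-1) + (-0.1)·(2) - 1.9 = 2.8
ŷ2 = (-1.7)·(-1) + (-1.5)·(3) + (-0.1)·(3) - 1.9 = -5.0
ŷ3 = (-1.7)·(4) + (-1.5)·(0) + (-0.1)·(1) - 1.9 = -8.8
errors² = [0.49, 0.04, 3.24, 2.89]
MSE = 6.6600/4 = 1.665

1.665


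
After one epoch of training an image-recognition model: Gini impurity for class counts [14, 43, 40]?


Probabilities: [14/97, 43/97, 40/97] ≈ [0.1443, 0.4433, 0.4124]
Σpᵢ² = (196 + 1849 + 1600)/97² = 3645/9409
Gini = 1 - Σpᵢ² = 1 - 3645/9409 = 0.6126

0.6126


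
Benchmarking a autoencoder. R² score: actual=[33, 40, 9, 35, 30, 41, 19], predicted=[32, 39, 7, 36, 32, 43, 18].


ȳ = 29.5714
SS_res = Σ(y-ŷ)² = 16
SS_tot = Σ(y-ȳ)² = 815.71
R² = 1 - SS_res/SS_tot = 1 - 0.0196 = 0.9804

0.9804


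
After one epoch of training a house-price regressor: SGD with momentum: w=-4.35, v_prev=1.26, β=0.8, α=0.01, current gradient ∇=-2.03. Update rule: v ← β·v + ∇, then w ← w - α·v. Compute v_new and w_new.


v_new = 0.8·1.26 - 2.03 = 1.008 - 2.03 = -1.022
w_new = -4.35 - 0.01·-1.022 = -4.35 + 0.01022 = -4.33978

v_new=-1.022, w_new=-4.33978


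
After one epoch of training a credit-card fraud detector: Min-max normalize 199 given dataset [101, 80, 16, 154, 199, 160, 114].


min=16, max=199
(199-16)/(199-16) = 183/183 = 1.0

1.0


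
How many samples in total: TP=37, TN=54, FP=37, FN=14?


Total = TP + TN + FP + FN
= 37 + 54 + 37 + 14
= 142
(Predicted positive: 74, predicted negative: 68)

142


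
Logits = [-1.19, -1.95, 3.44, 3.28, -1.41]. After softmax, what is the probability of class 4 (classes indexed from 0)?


Exponentials: e^-1.19=0.3042, e^-1.95=0.1423, e^3.44=31.187, e^3.28=26.5758, e^-1.41=0.2441
Sum = 58.4534
Softmax = [0.0052, 0.0024, 0.5335, 0.4546, 0.0042]
p[4] = 0.2441/58.4534 = 0.0042

0.0042


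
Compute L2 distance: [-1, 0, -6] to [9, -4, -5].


d = √((-1-9)² + (0+ 4)² + (-6+ 5)²)
  = √(100 + 16 + 1)
  = √117 = 10.8167

10.8167


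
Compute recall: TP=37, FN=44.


Recall = TP/(TP+FN)
= 37/(37+44)
= 37/81 = 45.68%

45.68%


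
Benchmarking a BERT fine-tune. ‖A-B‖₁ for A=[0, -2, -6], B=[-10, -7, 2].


d = |0+ 10| + |-2+ 7| + |-6-2|
  = 10 + 5 + 8
  = 23

23


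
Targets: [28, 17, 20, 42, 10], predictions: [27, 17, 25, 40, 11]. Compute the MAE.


Absolute errors: |28-27|=1, |17-17|=0, |20-25|=5, |42-40|=2, |10-11|=1
Sum = 9
MAE = 9/5 = 9/5

9/5


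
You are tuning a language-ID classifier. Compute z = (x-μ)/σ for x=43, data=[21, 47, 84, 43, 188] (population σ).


μ = 76.6, σ = 59.2642
z = (43 - 76.6)/59.2642 = -0.567

-0.567


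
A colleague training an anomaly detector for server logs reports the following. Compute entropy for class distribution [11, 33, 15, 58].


Probabilities: [11/117, 33/117, 15/117, 58/117] ≈ [0.094, 0.2821, 0.1282, 0.4957]
H = -((11/117)·log₂(11/117) + (33/117)·log₂(33/117) + (15/117)·log₂(15/117) + (58/117)·log₂(58/117))
  = 1.7175 bits

1.7175 bits


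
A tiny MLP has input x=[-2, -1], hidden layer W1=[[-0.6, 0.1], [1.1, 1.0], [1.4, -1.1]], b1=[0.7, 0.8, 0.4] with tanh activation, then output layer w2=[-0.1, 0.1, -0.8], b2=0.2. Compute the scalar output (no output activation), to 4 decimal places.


z1[0] = (-0.6)·(-2) + (0.1)·(-1) + 0.7 = 1.8
z1[1] = (1.1)·(-2) + (1.0)·(-1) + 0.8 = -2.4
z1[2] = (1.4)·(-2) + (-1.1)·(-1) + 0.4 = -1.3
h = tanh(z1) = [0.9468, -0.9837, -0.8617]
output = (-0.1)·(0.9468) + (0.1)·(-0.9837) + (-0.8)·(-0.8617) + 0.2 = 0.6963

0.6963


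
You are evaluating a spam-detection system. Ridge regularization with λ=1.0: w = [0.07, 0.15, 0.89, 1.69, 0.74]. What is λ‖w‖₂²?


‖w‖₂² = (0.07)² + (0.15)² + (0.89)² + (1.69)² + (0.74)²
     = 0.0049 + 0.0225 + 0.7921 + 2.8561 + 0.5476
     = 4.2232
λ·‖w‖₂² = 1.0·4.2232 = 4.2232

4.2232


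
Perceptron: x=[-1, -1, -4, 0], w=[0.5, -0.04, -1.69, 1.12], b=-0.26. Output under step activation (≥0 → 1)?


z = (-1)·(0.5) + (-1)·(-0.04) + (-4)·(-1.69) + (0)·(1.12) - 0.26
  = 6.04
step(z) = 1 (z≥0)

1


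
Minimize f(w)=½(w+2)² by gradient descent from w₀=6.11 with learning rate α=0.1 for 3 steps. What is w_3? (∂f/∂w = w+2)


step 1: grad = 6.11+2 = 8.11; w = 6.11 - 0.1·(8.11) = 5.299
step 2: grad = 5.299+2 = 7.299; w = 5.299 - 0.1·(7.299) = 4.5691
step 3: grad = 4.5691+2 = 6.5691; w = 4.5691 - 0.1·(6.5691) = 3.91219

3.91219


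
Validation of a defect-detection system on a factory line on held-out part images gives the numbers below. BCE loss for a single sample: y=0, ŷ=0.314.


BCE = -[y·ln(p) + (1-y)·ln(1-p)]
= -0 - 1·ln(1-0.314)
= -ln(0.686) = 0.3769

0.3769


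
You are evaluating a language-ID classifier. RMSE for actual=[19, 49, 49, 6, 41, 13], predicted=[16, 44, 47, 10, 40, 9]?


MSE = 71/6 = 11.8333
RMSE = √(71/6) = 3.44

3.44


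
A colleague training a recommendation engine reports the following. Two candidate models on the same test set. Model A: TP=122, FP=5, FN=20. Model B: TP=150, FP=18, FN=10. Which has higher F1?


Model A: P=122/127=0.9606, R=122/142=0.8592, F1=2PR/(P+R)=2TP/(2TP+FP+FN)=244/269=0.9071
Model B: P=150/168=0.8929, R=150/160=0.9375, F1=2PR/(P+R)=2TP/(2TP+FP+FN)=300/328=0.9146
0.9071 < 0.9146 → Model B

Model B


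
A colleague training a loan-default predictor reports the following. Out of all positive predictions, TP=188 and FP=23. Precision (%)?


Precision = TP/(TP+FP)
= 188/(188+23)
= 188/211 = 89.1%

89.1%


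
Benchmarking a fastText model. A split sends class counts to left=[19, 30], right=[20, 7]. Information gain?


Parent = [39, 37], H_parent = 0.9995
H_left = 0.9633 (n=49), H_right = 0.8256 (n=27)
H_children = (49/76)·0.9633 + (27/76)·0.8256 = 0.9144
IG = 0.9995 - 0.9144 = 0.0851

0.0851


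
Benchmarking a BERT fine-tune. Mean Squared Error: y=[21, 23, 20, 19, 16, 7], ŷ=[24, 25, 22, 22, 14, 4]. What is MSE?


Squared errors: (21-24)²=9, (23-25)²=4, (20-22)²=4, (19-22)²=9, (16-14)²=4, (7-4)²=9
Sum = 39
MSE = 39/6 = 13/2

13/2


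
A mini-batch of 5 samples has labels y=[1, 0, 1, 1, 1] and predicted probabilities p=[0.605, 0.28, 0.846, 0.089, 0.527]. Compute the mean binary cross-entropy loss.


L[0] = -ln(0.605) = 0.5025
L[1] = -ln(1-0.28) = -ln(0.72) = 0.3285
L[2] = -ln(0.846) = 0.1672
L[3] = -ln(0.089) = 2.4191
L[4] = -ln(0.527) = 0.6406
mean = (0.5025 + 0.3285 + 0.1672 + 2.4191 + 0.6406)/5 = 0.8116

0.8116


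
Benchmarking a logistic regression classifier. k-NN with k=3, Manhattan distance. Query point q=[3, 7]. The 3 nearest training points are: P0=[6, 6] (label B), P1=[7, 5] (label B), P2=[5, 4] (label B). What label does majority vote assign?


d(q,P0) = 4  (label B)
d(q,P1) = 6  (label B)
d(q,P2) = 5  (label B)
Votes: A=0, B=3
Majority → B

B


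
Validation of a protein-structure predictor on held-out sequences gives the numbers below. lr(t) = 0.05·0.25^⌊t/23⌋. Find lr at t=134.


n_drops = ⌊134/23⌋ = 5
lr = 0.05·0.25^5 = 0.05·0.0009765625 = 0.000048828125

0.000048828125


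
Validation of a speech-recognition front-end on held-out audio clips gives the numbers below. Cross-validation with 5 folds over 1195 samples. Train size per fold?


Fold size = 1195/5 = 239
Training per fold = 1195 - 239 = 956

956


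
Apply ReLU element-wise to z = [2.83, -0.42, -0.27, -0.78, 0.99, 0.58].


ReLU(2.83) = max(0, 2.83) = 2.83
ReLU(-0.42) = max(0, -0.42) = 0.0
ReLU(-0.27) = max(0, -0.27) = 0.0
ReLU(-0.78) = max(0, -0.78) = 0.0
ReLU(0.99) = max(0, 0.99) = 0.99
ReLU(0.58) = max(0, 0.58) = 0.58
result = [2.83, 0.0, 0.0, 0.0, 0.99, 0.58]

[2.83, 0.0, 0.0, 0.0, 0.99, 0.58]


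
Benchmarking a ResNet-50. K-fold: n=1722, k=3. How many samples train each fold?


Fold size = 1722/3 = 574
Training per fold = 1722 - 574 = 1148

1148


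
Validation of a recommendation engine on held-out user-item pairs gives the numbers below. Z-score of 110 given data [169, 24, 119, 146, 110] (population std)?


μ = 113.6, σ = 49.3745
z = (110 - 113.6)/49.3745 = -0.0729

-0.0729


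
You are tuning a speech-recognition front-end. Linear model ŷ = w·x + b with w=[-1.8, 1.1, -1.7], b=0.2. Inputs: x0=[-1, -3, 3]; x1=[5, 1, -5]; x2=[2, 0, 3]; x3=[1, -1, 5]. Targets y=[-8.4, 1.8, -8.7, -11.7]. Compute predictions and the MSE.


ŷ0 = (-1.8)·(-1) + (1.1)·(-3) + (-1.7)·(3) + 0.2 = -6.4
ŷ1 = (-1.8)·(5) + (1.1)·(1) + (-1.7)·(-5) + 0.2 = 0.8
ŷ2 = (-1.8)·(2) + (1.1)·(0) + (-1.7)·(3) + 0.2 = -8.5
ŷ3 = (-1.8)·(1) + (1.1)·(-1) + (-1.7)·(5) + 0.2 = -11.2
errors² = [4.0, 1.0, 0.04, 0.25]
MSE = 5.2900/4 = 1.3225

1.3225


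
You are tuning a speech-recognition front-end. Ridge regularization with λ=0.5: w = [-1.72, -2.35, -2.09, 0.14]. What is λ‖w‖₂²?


‖w‖₂² = (-1.72)² + (-2.35)² + (-2.09)² + (0.14)²
     = 2.9584 + 5.5225 + 4.3681 + 0.0196
     = 12.8686
λ·‖w‖₂² = 0.5·12.8686 = 6.4343

6.4343


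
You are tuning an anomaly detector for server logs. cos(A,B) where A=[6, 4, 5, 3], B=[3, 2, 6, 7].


A·B = 6·3 + 4·2 + 5·6 + 3·7 = 77
‖A‖ = √86 = 9.2736, ‖B‖ = √98 = 9.8995
cos = 77/(√86·√98) = 77/√8428 = 0.8387

0.8387


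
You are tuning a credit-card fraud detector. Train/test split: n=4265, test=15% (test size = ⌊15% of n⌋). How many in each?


Test = ⌊4265·15/100⌋ = 639
Train = 4265 - 639 = 3626

Train: 3626, Test: 639


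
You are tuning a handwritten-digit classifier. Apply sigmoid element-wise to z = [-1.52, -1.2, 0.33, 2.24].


σ(-1.52) = 1/(1+e^1.52) = 0.1795
σ(-1.2) = 1/(1+e^1.2) = 0.2315
σ(0.33) = 1/(1+e^-0.33) = 0.5818
σ(2.24) = 1/(1+e^-2.24) = 0.9038
result = [0.1795, 0.2315, 0.5818, 0.9038]

[0.1795, 0.2315, 0.5818, 0.9038]


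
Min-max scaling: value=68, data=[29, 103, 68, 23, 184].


min=23, max=184
(68-23)/(184-23) = 45/161 = 0.2795

0.2795


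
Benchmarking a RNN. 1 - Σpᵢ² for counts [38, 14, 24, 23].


Probabilities: [38/99, 14/99, 24/99, 23/99] ≈ [0.3838, 0.1414, 0.2424, 0.2323]
Σpᵢ² = (1444 + 196 + 576 + 529)/99² = 2745/9801
Gini = 1 - Σpᵢ² = 1 - 2745/9801 = 0.7199

0.7199


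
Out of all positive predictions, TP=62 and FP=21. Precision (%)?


Precision = TP/(TP+FP)
= 62/(62+21)
= 62/83 = 74.7%

74.7%


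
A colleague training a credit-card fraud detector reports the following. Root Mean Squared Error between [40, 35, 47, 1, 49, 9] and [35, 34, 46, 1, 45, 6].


MSE = 52/6 = 8.6667
RMSE = √(52/6) = 2.9439

2.9439


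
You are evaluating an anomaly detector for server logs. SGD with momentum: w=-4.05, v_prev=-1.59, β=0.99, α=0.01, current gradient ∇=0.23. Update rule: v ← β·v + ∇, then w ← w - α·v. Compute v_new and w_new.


v_new = 0.99·-1.59 + 0.23 = -1.5741 + 0.23 = -1.3441
w_new = -4.05 - 0.01·-1.3441 = -4.05 + 0.013441 = -4.036559

v_new=-1.3441, w_new=-4.036559


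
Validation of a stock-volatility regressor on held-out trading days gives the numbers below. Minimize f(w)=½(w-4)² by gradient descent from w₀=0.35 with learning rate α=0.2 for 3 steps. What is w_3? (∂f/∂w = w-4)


step 1: grad = 0.35-4 = -3.65; w = 0.35 - 0.2·(-3.65) = 1.08
step 2: grad = 1.08-4 = -2.92; w = 1.08 - 0.2·(-2.92) = 1.664
step 3: grad = 1.664-4 = -2.336; w = 1.664 - 0.2·(-2.336) = 2.1312

2.1312


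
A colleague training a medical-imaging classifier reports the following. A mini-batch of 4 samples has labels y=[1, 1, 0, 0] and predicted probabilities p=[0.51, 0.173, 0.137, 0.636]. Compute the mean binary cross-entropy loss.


L[0] = -ln(0.51) = 0.6733
L[1] = -ln(0.173) = 1.7545
L[2] = -ln(1-0.137) = -ln(0.863) = 0.1473
L[3] = -ln(1-0.636) = -ln(0.364) = 1.0106
mean = (0.6733 + 1.7545 + 0.1473 + 1.0106)/4 = 0.8964

0.8964


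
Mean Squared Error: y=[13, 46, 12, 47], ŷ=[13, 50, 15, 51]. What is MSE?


Squared errors: (13-13)²=0, (46-50)²=16, (12-15)²=9, (47-51)²=16
Sum = 41
MSE = 41/4 = 41/4

41/4


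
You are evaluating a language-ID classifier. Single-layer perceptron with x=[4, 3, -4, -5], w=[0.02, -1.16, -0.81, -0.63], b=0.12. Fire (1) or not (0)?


z = (4)·(0.02) + (3)·(-1.16) + (-4)·(-0.81) + (-5)·(-0.63) + 0.12
  = 3.11
step(z) = 1 (z≥0)

1


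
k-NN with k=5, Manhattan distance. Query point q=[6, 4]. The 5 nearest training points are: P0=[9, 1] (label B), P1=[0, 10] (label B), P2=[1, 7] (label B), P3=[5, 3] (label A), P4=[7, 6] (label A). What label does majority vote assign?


d(q,P0) = 6  (label B)
d(q,P1) = 12  (label B)
d(q,P2) = 8  (label B)
d(q,P3) = 2  (label A)
d(q,P4) = 3  (label A)
Votes: A=2, B=3
Majority → B

B


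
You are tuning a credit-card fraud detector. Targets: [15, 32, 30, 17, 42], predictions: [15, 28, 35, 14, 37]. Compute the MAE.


Absolute errors: |15-15|=0, |32-28|=4, |30-35|=5, |17-14|=3, |42-37|=5
Sum = 17
MAE = 17/5 = 17/5

17/5


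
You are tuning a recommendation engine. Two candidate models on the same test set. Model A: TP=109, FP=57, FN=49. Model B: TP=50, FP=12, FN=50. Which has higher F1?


Model A: P=109/166=0.6566, R=109/158=0.6899, F1=2PR/(P+R)=2TP/(2TP+FP+FN)=218/324=0.6728
Model B: P=50/62=0.8065, R=50/100=0.5, F1=2PR/(P+R)=2TP/(2TP+FP+FN)=100/162=0.6173
0.6728 > 0.6173 → Model A

Model A


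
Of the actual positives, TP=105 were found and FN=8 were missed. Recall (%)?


Recall = TP/(TP+FN)
= 105/(105+8)
= 105/113 = 92.92%

92.92%


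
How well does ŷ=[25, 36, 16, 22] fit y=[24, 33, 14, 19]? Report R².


ȳ = 22.5
SS_res = Σ(y-ŷ)² = 23
SS_tot = Σ(y-ȳ)² = 197
R² = 1 - SS_res/SS_tot = 1 - 0.1168 = 0.8832

0.8832


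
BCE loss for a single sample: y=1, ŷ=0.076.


BCE = -[y·ln(p) + (1-y)·ln(1-p)]
= -1·ln(0.076) - 0
= -ln(0.076) = 2.577

2.577


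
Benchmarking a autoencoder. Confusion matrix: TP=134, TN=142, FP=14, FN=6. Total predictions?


Total = TP + TN + FP + FN
= 134 + 142 + 14 + 6
= 296
(Predicted positive: 148, predicted negative: 148)

296


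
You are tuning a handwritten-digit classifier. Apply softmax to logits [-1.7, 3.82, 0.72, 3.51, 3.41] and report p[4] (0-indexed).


Exponentials: e^-1.7=0.1827, e^3.82=45.6042, e^0.72=2.0544, e^3.51=33.4483, e^3.41=30.2652
Sum = 111.5548
Softmax = [0.0016, 0.4088, 0.0184, 0.2998, 0.2713]
p[4] = 30.2652/111.5548 = 0.2713

0.2713


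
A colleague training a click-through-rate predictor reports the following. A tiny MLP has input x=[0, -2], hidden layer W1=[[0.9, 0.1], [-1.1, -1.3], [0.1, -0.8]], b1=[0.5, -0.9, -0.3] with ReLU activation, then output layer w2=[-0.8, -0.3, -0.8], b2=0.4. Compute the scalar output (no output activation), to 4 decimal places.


z1[0] = (0.9)·(0) + (0.1)·(-2) + 0.5 = 0.3
z1[1] = (-1.1)·(0) + (-1.3)·(-2) - 0.9 = 1.7
z1[2] = (0.1)·(0) + (-0.8)·(-2) - 0.3 = 1.3
h = ReLU(z1) = [0.3, 1.7, 1.3]
output = (-0.8)·(0.3) + (-0.3)·(1.7) + (-0.8)·(1.3) + 0.4 = -1.39

-1.39


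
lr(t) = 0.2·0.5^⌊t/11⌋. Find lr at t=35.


n_drops = ⌊35/11⌋ = 3
lr = 0.2·0.5^3 = 0.2·0.125 = 0.025

0.025


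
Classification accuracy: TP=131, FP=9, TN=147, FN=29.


Accuracy = (TP+TN)/(TP+TN+FP+FN)
= (131+147)/(316)
= 278/316 = 87.97%

87.97%


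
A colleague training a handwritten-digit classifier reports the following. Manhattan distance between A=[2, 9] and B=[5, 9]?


d = |2-5| + |9-9|
  = 3 + 0
  = 3

3


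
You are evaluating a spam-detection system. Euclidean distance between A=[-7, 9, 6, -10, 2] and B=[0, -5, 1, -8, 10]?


d = √((-7-0)² + (9+ 5)² + (6-1)² + (-10+ 8)² + (2-10)²)
  = √(49 + 196 + 25 + 4 + 64)
  = √338 = 18.3848

18.3848


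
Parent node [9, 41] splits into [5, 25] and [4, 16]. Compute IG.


Parent = [9, 41], H_parent = 0.6801
H_left = 0.65 (n=30), H_right = 0.7219 (n=20)
H_children = (30/50)·0.65 + (20/50)·0.7219 = 0.6788
IG = 0.6801 - 0.6788 = 0.0013

0.0013


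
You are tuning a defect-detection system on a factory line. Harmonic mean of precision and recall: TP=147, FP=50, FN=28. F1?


Precision = 147/197 = 0.7462
Recall = 147/175 = 0.84
F1 = 2·P·R/(P+R) = 2·TP/(2·TP+FP+FN) = 294/(294+50+28) = 294/372 = 0.7903

0.7903


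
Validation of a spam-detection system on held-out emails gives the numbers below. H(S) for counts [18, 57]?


Probabilities: [18/75, 57/75] ≈ [0.24, 0.76]
H = -((18/75)·log₂(18/75) + (57/75)·log₂(57/75))
  = 0.795 bits

0.795 bits


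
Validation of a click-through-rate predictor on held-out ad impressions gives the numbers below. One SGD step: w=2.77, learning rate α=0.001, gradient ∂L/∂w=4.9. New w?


w_new = w - α·∇
= 2.77 - 0.001·4.9
= 2.77 - 0.0049
= 2.7651

2.7651


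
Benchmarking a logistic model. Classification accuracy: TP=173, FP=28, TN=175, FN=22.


Accuracy = (TP+TN)/(TP+TN+FP+FN)
= (173+175)/(398)
= 348/398 = 87.44%

87.44%


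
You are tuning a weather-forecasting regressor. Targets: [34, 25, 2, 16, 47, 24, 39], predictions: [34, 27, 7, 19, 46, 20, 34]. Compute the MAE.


Absolute errors: |34-34|=0, |25-27|=2, |2-7|=5, |16-19|=3, |47-46|=1, |24-20|=4, |39-34|=5
Sum = 20
MAE = 20/7 = 20/7

20/7


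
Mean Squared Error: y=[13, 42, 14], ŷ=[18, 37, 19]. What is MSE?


Squared errors: (13-18)²=25, (42-37)²=25, (14-19)²=25
Sum = 75
MSE = 75/3 = 25

25


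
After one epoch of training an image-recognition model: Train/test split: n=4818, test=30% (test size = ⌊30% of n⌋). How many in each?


Test = ⌊4818·30/100⌋ = 1445
Train = 4818 - 1445 = 3373

Train: 3373, Test: 1445


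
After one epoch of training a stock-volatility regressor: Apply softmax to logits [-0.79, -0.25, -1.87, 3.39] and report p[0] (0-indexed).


Exponentials: e^-0.79=0.4538, e^-0.25=0.7788, e^-1.87=0.1541, e^3.39=29.666
Sum = 31.0527
Softmax = [0.0146, 0.0251, 0.005, 0.9553]
p[0] = 0.4538/31.0527 = 0.0146

0.0146


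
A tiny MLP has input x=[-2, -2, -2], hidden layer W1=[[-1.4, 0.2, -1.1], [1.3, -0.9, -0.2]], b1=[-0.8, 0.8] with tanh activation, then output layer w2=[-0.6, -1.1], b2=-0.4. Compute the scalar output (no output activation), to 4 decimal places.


z1[0] = (-1.4)·(-2) + (0.2)·(-2) + (-1.1)·(-2) - 0.8 = 3.8
z1[1] = (1.3)·(-2) + (-0.9)·(-2) + (-0.2)·(-2) + 0.8 = 0.4
h = tanh(z1) = [0.999, 0.3799]
output = (-0.6)·(0.999) + (-1.1)·(0.3799) - 0.4 = -1.4173

-1.4173


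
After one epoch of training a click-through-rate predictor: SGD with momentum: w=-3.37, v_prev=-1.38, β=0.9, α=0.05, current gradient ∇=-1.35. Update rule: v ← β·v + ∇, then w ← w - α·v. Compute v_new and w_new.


v_new = 0.9·-1.38 - 1.35 = -1.242 - 1.35 = -2.592
w_new = -3.37 - 0.05·-2.592 = -3.37 + 0.1296 = -3.2404

v_new=-2.592, w_new=-3.2404


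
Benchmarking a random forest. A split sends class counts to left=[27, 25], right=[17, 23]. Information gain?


Parent = [44, 48], H_parent = 0.9986
H_left = 0.9989 (n=52), H_right = 0.9837 (n=40)
H_children = (52/92)·0.9989 + (40/92)·0.9837 = 0.9923
IG = 0.9986 - 0.9923 = 0.0063

0.0063


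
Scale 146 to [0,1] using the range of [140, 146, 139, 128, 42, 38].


min=38, max=146
(146-38)/(146-38) = 108/108 = 1.0

1.0


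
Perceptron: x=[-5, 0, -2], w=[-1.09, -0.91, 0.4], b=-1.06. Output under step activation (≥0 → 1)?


z = (-5)·(-1.09) + (0)·(-0.91) + (-2)·(0.4) - 1.06
  = 3.59
step(z) = 1 (z≥0)

1


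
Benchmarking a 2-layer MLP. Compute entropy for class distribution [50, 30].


Probabilities: [50/80, 30/80] ≈ [0.625, 0.375]
H = -((50/80)·log₂(50/80) + (30/80)·log₂(30/80))
  = 0.9544 bits

0.9544 bits


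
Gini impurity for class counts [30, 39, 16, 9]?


Probabilities: [30/94, 39/94, 16/94, 9/94] ≈ [0.3191, 0.4149, 0.1702, 0.0957]
Σpᵢ² = (900 + 1521 + 256 + 81)/94² = 2758/8836
Gini = 1 - Σpᵢ² = 1 - 2758/8836 = 0.6879

0.6879


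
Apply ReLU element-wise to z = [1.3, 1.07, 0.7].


ReLU(1.3) = max(0, 1.3) = 1.3
ReLU(1.07) = max(0, 1.07) = 1.07
ReLU(0.7) = max(0, 0.7) = 0.7
result = [1.3, 1.07, 0.7]

[1.3, 1.07, 0.7]


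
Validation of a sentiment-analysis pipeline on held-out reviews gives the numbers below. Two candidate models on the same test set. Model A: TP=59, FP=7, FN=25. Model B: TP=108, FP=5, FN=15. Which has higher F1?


Model A: P=59/66=0.8939, R=59/84=0.7024, F1=2PR/(P+R)=2TP/(2TP+FP+FN)=118/150=0.7867
Model B: P=108/113=0.9558, R=108/123=0.878, F1=2PR/(P+R)=2TP/(2TP+FP+FN)=216/236=0.9153
0.7867 < 0.9153 → Model B

Model B


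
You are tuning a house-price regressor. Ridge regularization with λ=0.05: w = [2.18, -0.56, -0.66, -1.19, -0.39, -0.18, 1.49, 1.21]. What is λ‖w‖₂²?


‖w‖₂² = (2.18)² + (-0.56)² + (-0.66)² + (-1.19)² + (-0.39)² + (-0.18)² + (1.49)² + (1.21)²
     = 4.7524 + 0.3136 + 0.4356 + 1.4161 + 0.1521 + 0.0324 + 2.2201 + 1.4641
     = 10.7864
λ·‖w‖₂² = 0.05·10.7864 = 0.53932

0.53932


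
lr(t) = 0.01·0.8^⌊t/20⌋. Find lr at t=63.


n_drops = ⌊63/20⌋ = 3
lr = 0.01·0.8^3 = 0.01·0.512 = 0.00512

0.00512


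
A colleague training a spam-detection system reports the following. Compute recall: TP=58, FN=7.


Recall = TP/(TP+FN)
= 58/(58+7)
= 58/65 = 89.23%

89.23%


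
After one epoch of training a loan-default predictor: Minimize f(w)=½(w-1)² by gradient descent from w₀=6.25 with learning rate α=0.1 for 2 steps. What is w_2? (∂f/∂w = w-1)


step 1: grad = 6.25-1 = 5.25; w = 6.25 - 0.1·(5.25) = 5.725
step 2: grad = 5.725-1 = 4.725; w = 5.725 - 0.1·(4.725) = 5.2525

5.2525


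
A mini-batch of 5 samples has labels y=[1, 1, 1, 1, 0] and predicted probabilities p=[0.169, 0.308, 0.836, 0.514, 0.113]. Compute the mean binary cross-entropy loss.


L[0] = -ln(0.169) = 1.7779
L[1] = -ln(0.308) = 1.1777
L[2] = -ln(0.836) = 0.1791
L[3] = -ln(0.514) = 0.6655
L[4] = -ln(1-0.113) = -ln(0.887) = 0.1199
mean = (1.7779 + 1.1777 + 0.1791 + 0.6655 + 0.1199)/5 = 0.784

0.784


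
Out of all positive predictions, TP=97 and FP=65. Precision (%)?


Precision = TP/(TP+FP)
= 97/(97+65)
= 97/162 = 59.88%

59.88%


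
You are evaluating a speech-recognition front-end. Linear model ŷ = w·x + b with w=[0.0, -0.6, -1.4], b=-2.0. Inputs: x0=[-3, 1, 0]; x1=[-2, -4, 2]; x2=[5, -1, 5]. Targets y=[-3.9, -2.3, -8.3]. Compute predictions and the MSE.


ŷ0 = (0.0)·(-3) + (-0.6)·(1) + (-1.4)·(0) - 2.0 = -2.6
ŷ1 = (0.0)·(-2) + (-0.6)·(-4) + (-1.4)·(2) - 2.0 = -2.4
ŷ2 = (0.0)·(5) + (-0.6)·(-1) + (-1.4)·(5) - 2.0 = -8.4
errors² = [1.69, 0.01, 0.01]
MSE = 1.7100/3 = 0.57

0.57


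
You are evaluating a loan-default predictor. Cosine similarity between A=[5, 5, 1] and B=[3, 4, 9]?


A·B = 5·3 + 5·4 + 1·9 = 44
‖A‖ = √51 = 7.1414, ‖B‖ = √106 = 10.2956
cos = 44/(√51·√106) = 44/√5406 = 0.5984

0.5984


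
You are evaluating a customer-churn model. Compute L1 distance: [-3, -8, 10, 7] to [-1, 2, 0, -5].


d = |-3+ 1| + |-8-2| + |10-0| + |7+ 5|
  = 2 + 10 + 10 + 12
  = 34

34


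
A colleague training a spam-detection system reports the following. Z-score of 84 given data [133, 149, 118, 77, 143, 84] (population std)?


μ = 117.3333, σ = 27.8248
z = (84 - 117.3333)/27.8248 = -1.198

-1.198


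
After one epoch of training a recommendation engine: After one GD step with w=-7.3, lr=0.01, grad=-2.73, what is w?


w_new = w - α·∇
= -7.3 - 0.01·-2.73
= -7.3 + 0.0273
= -7.2727

-7.2727


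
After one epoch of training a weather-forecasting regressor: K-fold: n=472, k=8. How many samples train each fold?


Fold size = 472/8 = 59
Training per fold = 472 - 59 = 413

413


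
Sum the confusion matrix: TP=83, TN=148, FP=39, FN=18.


Total = TP + TN + FP + FN
= 83 + 148 + 39 + 18
= 288
(Predicted positive: 122, predicted negative: 166)

288


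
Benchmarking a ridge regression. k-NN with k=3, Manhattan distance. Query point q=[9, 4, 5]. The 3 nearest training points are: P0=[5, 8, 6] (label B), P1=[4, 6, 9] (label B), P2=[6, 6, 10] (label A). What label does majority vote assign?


d(q,P0) = 9  (label B)
d(q,P1) = 11  (label B)
d(q,P2) = 10  (label A)
Votes: A=1, B=2
Majority → B

B


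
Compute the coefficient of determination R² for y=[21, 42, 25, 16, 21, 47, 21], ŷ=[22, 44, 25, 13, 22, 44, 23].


ȳ = 27.5714
SS_res = Σ(y-ŷ)² = 28
SS_tot = Σ(y-ȳ)² = 855.71
R² = 1 - SS_res/SS_tot = 1 - 0.0327 = 0.9673

0.9673


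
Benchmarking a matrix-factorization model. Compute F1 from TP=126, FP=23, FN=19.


Precision = 126/149 = 0.8456
Recall = 126/145 = 0.869
F1 = 2·P·R/(P+R) = 2·TP/(2·TP+FP+FN) = 252/(252+23+19) = 252/294 = 0.8571

0.8571


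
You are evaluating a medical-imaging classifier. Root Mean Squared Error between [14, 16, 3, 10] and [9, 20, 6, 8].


MSE = 54/4 = 13.5
RMSE = √(54/4) = 3.6742

3.6742


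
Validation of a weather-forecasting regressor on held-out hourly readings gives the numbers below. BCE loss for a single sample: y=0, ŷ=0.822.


BCE = -[y·ln(p) + (1-y)·ln(1-p)]
= -0 - 1·ln(1-0.822)
= -ln(0.178) = 1.726

1.726


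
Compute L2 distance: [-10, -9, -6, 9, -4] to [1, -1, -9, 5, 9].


d = √((-10-1)² + (-9+ 1)² + (-6+ 9)² + (9-5)² + (-4-9)²)
  = √(121 + 64 + 9 + 16 + 169)
  = √379 = 19.4679

19.4679


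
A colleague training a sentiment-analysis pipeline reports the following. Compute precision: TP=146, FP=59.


Precision = TP/(TP+FP)
= 146/(146+59)
= 146/205 = 71.22%

71.22%


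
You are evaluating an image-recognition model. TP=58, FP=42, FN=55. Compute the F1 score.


Precision = 58/100 = 0.58
Recall = 58/113 = 0.5133
F1 = 2·P·R/(P+R) = 2·TP/(2·TP+FP+FN) = 116/(116+42+55) = 116/213 = 0.5446

0.5446


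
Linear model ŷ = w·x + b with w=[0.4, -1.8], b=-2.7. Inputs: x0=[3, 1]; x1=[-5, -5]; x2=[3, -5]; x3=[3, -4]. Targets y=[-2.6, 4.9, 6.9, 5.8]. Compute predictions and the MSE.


ŷ0 = (0.4)·(3) + (-1.8)·(1) - 2.7 = -3.3
ŷ1 = (0.4)·(-5) + (-1.8)·(-5) - 2.7 = 4.3
ŷ2 = (0.4)·(3) + (-1.8)·(-5) - 2.7 = 7.5
ŷ3 = (0.4)·(3) + (-1.8)·(-4) - 2.7 = 5.7
errors² = [0.49, 0.36, 0.36, 0.01]
MSE = 1.2200/4 = 0.305

0.305


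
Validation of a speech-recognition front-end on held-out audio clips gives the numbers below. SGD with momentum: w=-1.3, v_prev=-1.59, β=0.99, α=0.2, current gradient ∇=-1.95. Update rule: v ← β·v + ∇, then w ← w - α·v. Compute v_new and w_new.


v_new = 0.99·-1.59 - 1.95 = -1.5741 - 1.95 = -3.5241
w_new = -1.3 - 0.2·-3.5241 = -1.3 + 0.70482 = -0.59518

v_new=-3.5241, w_new=-0.59518


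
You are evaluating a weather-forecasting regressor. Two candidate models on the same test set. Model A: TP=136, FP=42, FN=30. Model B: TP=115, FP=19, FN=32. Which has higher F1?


Model A: P=136/178=0.764, R=136/166=0.8193, F1=2PR/(P+R)=2TP/(2TP+FP+FN)=272/344=0.7907
Model B: P=115/134=0.8582, R=115/147=0.7823, F1=2PR/(P+R)=2TP/(2TP+FP+FN)=230/281=0.8185
0.7907 < 0.8185 → Model B

Model B


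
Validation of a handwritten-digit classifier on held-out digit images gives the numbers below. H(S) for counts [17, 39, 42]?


Probabilities: [17/98, 39/98, 42/98] ≈ [0.1735, 0.398, 0.4286]
H = -((17/98)·log₂(17/98) + (39/98)·log₂(39/98) + (42/98)·log₂(42/98))
  = 1.4913 bits

1.4913 bits


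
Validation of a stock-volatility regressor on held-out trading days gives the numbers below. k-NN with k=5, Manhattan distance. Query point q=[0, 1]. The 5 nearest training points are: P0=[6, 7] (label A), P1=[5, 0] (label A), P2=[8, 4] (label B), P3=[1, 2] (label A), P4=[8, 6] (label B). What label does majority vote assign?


d(q,P0) = 12  (label A)
d(q,P1) = 6  (label A)
d(q,P2) = 11  (label B)
d(q,P3) = 2  (label A)
d(q,P4) = 13  (label B)
Votes: A=3, B=2
Majority → A

A


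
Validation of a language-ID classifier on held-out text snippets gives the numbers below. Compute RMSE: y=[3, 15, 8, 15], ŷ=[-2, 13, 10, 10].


MSE = 58/4 = 14.5
RMSE = √(58/4) = 3.8079

3.8079


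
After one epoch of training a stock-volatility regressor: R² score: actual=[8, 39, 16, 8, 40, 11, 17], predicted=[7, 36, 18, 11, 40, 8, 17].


ȳ = 19.8571
SS_res = Σ(y-ŷ)² = 32
SS_tot = Σ(y-ȳ)² = 1154.86
R² = 1 - SS_res/SS_tot = 1 - 0.0277 = 0.9723

0.9723


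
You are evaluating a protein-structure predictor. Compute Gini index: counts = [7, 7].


Probabilities: [7/14, 7/14] ≈ [0.5, 0.5]
Σpᵢ² = (49 + 49)/14² = 98/196
Gini = 1 - Σpᵢ² = 1 - 98/196 = 0.5

0.5


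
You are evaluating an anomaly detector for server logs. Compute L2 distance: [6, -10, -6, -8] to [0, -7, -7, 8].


d = √((6-0)² + (-10+ 7)² + (-6+ 7)² + (-8-8)²)
  = √(36 + 9 + 1 + 256)
  = √302 = 17.3781

17.3781


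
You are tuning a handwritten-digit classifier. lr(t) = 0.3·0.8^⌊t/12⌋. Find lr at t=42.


n_drops = ⌊42/12⌋ = 3
lr = 0.3·0.8^3 = 0.3·0.512 = 0.1536

0.1536


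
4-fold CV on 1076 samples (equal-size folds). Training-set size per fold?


Fold size = 1076/4 = 269
Training per fold = 1076 - 269 = 807

807


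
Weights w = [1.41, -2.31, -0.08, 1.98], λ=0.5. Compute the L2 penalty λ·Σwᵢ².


‖w‖₂² = (1.41)² + (-2.31)² + (-0.08)² + (1.98)²
     = 1.9881 + 5.3361 + 0.0064 + 3.9204
     = 11.251
λ·‖w‖₂² = 0.5·11.251 = 5.6255

5.6255


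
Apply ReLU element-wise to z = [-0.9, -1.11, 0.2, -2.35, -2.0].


ReLU(-0.9) = max(0, -0.9) = 0.0
ReLU(-1.11) = max(0, -1.11) = 0.0
ReLU(0.2) = max(0, 0.2) = 0.2
ReLU(-2.35) = max(0, -2.35) = 0.0
ReLU(-2.0) = max(0, -2.0) = 0.0
result = [0.0, 0.0, 0.2, 0.0, 0.0]

[0.0, 0.0, 0.2, 0.0, 0.0]


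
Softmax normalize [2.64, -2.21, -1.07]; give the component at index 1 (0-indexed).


Exponentials: e^2.64=14.0132, e^-2.21=0.1097, e^-1.07=0.343
Sum = 14.4659
Softmax = [0.9687, 0.0076, 0.0237]
p[1] = 0.1097/14.4659 = 0.0076

0.0076


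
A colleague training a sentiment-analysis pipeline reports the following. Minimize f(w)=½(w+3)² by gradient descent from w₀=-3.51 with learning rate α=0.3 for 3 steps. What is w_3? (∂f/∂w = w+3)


step 1: grad = -3.51+3 = -0.51; w = -3.51 - 0.3·(-0.51) = -3.357
step 2: grad = -3.357+3 = -0.357; w = -3.357 - 0.3·(-0.357) = -3.2499
step 3: grad = -3.2499+3 = -0.2499; w = -3.2499 - 0.3·(-0.2499) = -3.17493

-3.17493


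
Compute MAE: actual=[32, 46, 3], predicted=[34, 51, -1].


Absolute errors: |32-34|=2, |46-51|=5, |3+ 1|=4
Sum = 11
MAE = 11/3 = 11/3

11/3


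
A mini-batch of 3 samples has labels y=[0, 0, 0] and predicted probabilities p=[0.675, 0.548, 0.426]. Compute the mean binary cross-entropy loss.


L[0] = -ln(1-0.675) = -ln(0.325) = 1.1239
L[1] = -ln(1-0.548) = -ln(0.452) = 0.7941
L[2] = -ln(1-0.426) = -ln(0.574) = 0.5551
mean = (1.1239 + 0.7941 + 0.5551)/3 = 0.8244

0.8244


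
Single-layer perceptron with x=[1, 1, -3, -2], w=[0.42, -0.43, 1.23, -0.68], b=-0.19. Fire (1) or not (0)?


z = (1)·(0.42) + (1)·(-0.43) + (-3)·(1.23) + (-2)·(-0.68) - 0.19
  = -2.53
step(z) = 0 (z<0)

0


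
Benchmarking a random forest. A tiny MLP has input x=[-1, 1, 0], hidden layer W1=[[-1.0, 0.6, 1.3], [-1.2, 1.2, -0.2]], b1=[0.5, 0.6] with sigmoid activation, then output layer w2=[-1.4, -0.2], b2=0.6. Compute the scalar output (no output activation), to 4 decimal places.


z1[0] = (-1.0)·(-1) + (0.6)·(1) + (1.3)·(0) + 0.5 = 2.1
z1[1] = (-1.2)·(-1) + (1.2)·(1) + (-0.2)·(0) + 0.6 = 3.0
h = sigmoid(z1) = [0.8909, 0.9526]
output = (-1.4)·(0.8909) + (-0.2)·(0.9526) + 0.6 = -0.8378

-0.8378


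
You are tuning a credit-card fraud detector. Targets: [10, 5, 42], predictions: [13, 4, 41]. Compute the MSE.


Squared errors: (10-13)²=9, (5-4)²=1, (42-41)²=1
Sum = 11
MSE = 11/3 = 11/3

11/3


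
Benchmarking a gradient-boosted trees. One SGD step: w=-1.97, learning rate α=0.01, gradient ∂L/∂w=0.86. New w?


w_new = w - α·∇
= -1.97 - 0.01·0.86
= -1.97 - 0.0086
= -1.9786

-1.9786


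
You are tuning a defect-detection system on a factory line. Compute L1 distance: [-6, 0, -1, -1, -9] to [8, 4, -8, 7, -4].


d = |-6-8| + |0-4| + |-1+ 8| + |-1-7| + |-9+ 4|
  = 14 + 4 + 7 + 8 + 5
  = 38

38


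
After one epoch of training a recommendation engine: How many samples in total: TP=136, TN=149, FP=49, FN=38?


Total = TP + TN + FP + FN
= 136 + 149 + 49 + 38
= 372
(Predicted positive: 185, predicted negative: 187)

372


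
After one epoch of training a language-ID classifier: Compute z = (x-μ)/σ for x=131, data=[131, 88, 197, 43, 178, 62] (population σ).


μ = 116.5, σ = 57.2385
z = (131 - 116.5)/57.2385 = 0.2533

0.2533


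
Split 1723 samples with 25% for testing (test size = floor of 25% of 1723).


Test = ⌊1723·25/100⌋ = 430
Train = 1723 - 430 = 1293

Train: 1293, Test: 430


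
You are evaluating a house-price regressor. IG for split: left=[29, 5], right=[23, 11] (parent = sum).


Parent = [52, 16], H_parent = 0.7871
H_left = 0.6024 (n=34), H_right = 0.9082 (n=34)
H_children = (34/68)·0.6024 + (34/68)·0.9082 = 0.7553
IG = 0.7871 - 0.7553 = 0.0318

0.0318


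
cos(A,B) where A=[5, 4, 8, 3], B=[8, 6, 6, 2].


A·B = 5·8 + 4·6 + 8·6 + 3·2 = 118
‖A‖ = √114 = 10.6771, ‖B‖ = √140 = 11.8322
cos = 118/(√114·√140) = 118/√15960 = 0.934

0.934


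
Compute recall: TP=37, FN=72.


Recall = TP/(TP+FN)
= 37/(37+72)
= 37/109 = 33.94%

33.94%


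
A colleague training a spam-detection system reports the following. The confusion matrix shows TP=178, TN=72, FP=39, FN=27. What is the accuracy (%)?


Accuracy = (TP+TN)/(TP+TN+FP+FN)
= (178+72)/(316)
= 250/316 = 79.11%

79.11%
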